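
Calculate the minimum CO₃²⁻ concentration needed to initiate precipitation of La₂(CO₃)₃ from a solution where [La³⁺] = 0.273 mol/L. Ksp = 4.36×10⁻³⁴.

A salt starts to precipitate once the ion product Q reaches its Ksp.
La₂(CO₃)₃(s) ⇌ 2 La³⁺(aq) + 3 CO₃²⁻(aq)
Ksp = [La³⁺]^2[CO₃²⁻]^3 = [CO₃²⁻]^3(0.273)^2
[CO₃²⁻]^3 = 4.36×10⁻³⁴ / (0.273)^2 = 5.85×10⁻³³
[CO₃²⁻] = 1.80×10⁻¹¹ mol/L

1.80×10⁻¹¹ M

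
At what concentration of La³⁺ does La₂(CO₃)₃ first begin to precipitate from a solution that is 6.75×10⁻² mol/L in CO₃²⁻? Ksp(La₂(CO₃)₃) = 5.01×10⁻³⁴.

1.28×10⁻¹⁵ M

Each salt precipitates once Q = Ksp for that salt.
La₂(CO₃)₃(s) ⇌ 2 La³⁺(aq) + 3 CO₃²⁻(aq)
Ksp = [La³⁺]^2[CO₃²⁻]^3 = [La³⁺]^2(6.75×10⁻²)^3
[La³⁺]^2 = 5.01×10⁻³⁴ / (6.75×10⁻²)^3 = 1.63×10⁻³⁰
[La³⁺] = 1.28×10⁻¹⁵ mol/L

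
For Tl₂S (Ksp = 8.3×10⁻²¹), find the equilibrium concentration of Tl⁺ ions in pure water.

2.6×10⁻⁷ M

Tl₂S(s) ⇌ 2 Tl⁺(aq) + S²⁻(aq)
For each mole of Tl₂S that dissolves per liter, [Tl⁺] = 2s and [S²⁻] = s; let s denote this solubility.
Ksp = [Tl⁺]^2[S²⁻] = (2s)^2 · s = 4s^3 = 8.3×10⁻²¹
s = 1.3×10⁻⁷ M
[Tl⁺] = 2s = 2.6×10⁻⁷ M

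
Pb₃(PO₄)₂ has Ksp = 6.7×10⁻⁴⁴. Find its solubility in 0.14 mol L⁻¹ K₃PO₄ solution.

5.0×10⁻¹⁵ M

Pb₃(PO₄)₂(s) ⇌ 3 Pb²⁺(aq) + 2 PO₄³⁻(aq)
The solution already contains PO₄³⁻ at 0.14 mol L⁻¹. Let s be the molar solubility of Pb₃(PO₄)₂.
[PO₄³⁻] ≈ 0.14 mol L⁻¹ (common ion dominates); [Pb²⁺] = 3s.
Ksp = [Pb²⁺]^3[PO₄³⁻]^2 = (3s)^3(0.14)^2
(3s)^3 = 6.7×10⁻⁴⁴ / (0.14)^2 = 3.4×10⁻⁴²
s = 5.0×10⁻¹⁵ mol L⁻¹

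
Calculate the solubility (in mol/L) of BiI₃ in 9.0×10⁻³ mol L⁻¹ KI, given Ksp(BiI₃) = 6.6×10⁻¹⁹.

9.1×10⁻¹³ M

BiI₃(s) ⇌ Bi³⁺(aq) + 3 I⁻(aq)
With I⁻ already at 9.0×10⁻³ mol L⁻¹ and s small, take [I⁻] ≈ 9.0×10⁻³ mol L⁻¹ and [Bi³⁺] = s.
Ksp = [Bi³⁺][I⁻]^3 = s(9.0×10⁻³)^3
s = 6.6×10⁻¹⁹ / (9.0×10⁻³)^3 = 9.1×10⁻¹³
s = 9.1×10⁻¹³ mol L⁻¹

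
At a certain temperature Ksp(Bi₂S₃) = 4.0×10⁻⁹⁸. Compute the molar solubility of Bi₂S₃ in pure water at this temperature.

Bi₂S₃(s) ⇌ 2 Bi³⁺(aq) + 3 S²⁻(aq)
For each mole of Bi₂S₃ that dissolves per liter, [Bi³⁺] = 2s and [S²⁻] = 3s; let s denote this solubility.
Ksp = [Bi³⁺]^2[S²⁻]^3 = (2s)^2 · (3s)^3 = 108s^5
108s^5 = 4.0×10⁻⁹⁸  ⇒  s^5 = 3.7×10⁻¹⁰⁰
Taking the 5th root, s = 1.3×10⁻²⁰ M.

1.3×10⁻²⁰ M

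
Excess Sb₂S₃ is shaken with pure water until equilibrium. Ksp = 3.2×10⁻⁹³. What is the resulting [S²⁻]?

Sb₂S₃(s) ⇌ 2 Sb³⁺(aq) + 3 S²⁻(aq)
Call the molar solubility s, so that [Sb³⁺] = 2s and [S²⁻] = 3s.
Ksp = [Sb³⁺]^2[S²⁻]^3 = (2s)^2 · (3s)^3 = 108s^5 = 3.2×10⁻⁹³
s = 1.2×10⁻¹⁹ mol L⁻¹
[S²⁻] = 3s = 3.7×10⁻¹⁹ mol L⁻¹

3.7×10⁻¹⁹ M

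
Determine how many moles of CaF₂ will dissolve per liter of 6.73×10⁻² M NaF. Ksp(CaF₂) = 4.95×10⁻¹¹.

1.09×10⁻⁸ M

CaF₂(s) ⇌ Ca²⁺(aq) + 2 F⁻(aq)
With F⁻ already at 6.73×10⁻² M and s small, take [F⁻] ≈ 6.73×10⁻² M and [Ca²⁺] = s.
Ksp = [Ca²⁺][F⁻]^2 = s(6.73×10⁻²)^2
s = 4.95×10⁻¹¹ / (6.73×10⁻²)^2 = 1.09×10⁻⁸
s = 1.09×10⁻⁸ M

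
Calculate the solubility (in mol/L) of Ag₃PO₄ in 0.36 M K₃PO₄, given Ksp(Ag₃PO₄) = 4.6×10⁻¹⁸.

7.8×10⁻⁷ M

Ag₃PO₄(s) ⇌ 3 Ag⁺(aq) + PO₄³⁻(aq)
The solution already contains PO₄³⁻ at 0.36 M. Let s be the molar solubility of Ag₃PO₄.
[PO₄³⁻] ≈ 0.36 M (common ion dominates); [Ag⁺] = 3s.
Ksp = [Ag⁺]^3[PO₄³⁻] = (3s)^3(0.36)
(3s)^3 = 4.6×10⁻¹⁸ / (0.36) = 1.3×10⁻¹⁷
s = 7.8×10⁻⁷ M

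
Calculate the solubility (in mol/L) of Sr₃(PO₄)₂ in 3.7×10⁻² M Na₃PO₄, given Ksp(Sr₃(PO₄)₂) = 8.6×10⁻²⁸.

2.9×10⁻⁹ M

Sr₃(PO₄)₂(s) ⇌ 3 Sr²⁺(aq) + 2 PO₄³⁻(aq)
The solution already contains PO₄³⁻ at 3.7×10⁻² M. Let s be the molar solubility of Sr₃(PO₄)₂.
[PO₄³⁻] ≈ 3.7×10⁻² M (common ion dominates); [Sr²⁺] = 3s.
Ksp = [Sr²⁺]^3[PO₄³⁻]^2 = (3s)^3(3.7×10⁻²)^2
(3s)^3 = 8.6×10⁻²⁸ / (3.7×10⁻²)^2 = 6.3×10⁻²⁵
s = 2.9×10⁻⁹ M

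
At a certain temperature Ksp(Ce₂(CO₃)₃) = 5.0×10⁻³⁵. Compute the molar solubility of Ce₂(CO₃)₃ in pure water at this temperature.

5.4×10⁻⁸ M

Ce₂(CO₃)₃(s) ⇌ 2 Ce³⁺(aq) + 3 CO₃²⁻(aq)
If s mol/L of Ce₂(CO₃)₃ dissolves, [Ce³⁺] = 2s and [CO₃²⁻] = 3s.
Ksp = [Ce³⁺]^2[CO₃²⁻]^3 = (2s)^2 · (3s)^3 = 108s^5
108s^5 = 5.0×10⁻³⁵  ⇒  s^5 = 4.6×10⁻³⁷
s = 5.4×10⁻⁸ mol L⁻¹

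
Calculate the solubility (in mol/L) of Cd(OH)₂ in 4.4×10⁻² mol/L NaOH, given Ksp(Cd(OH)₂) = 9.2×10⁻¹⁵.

Cd(OH)₂(s) ⇌ Cd²⁺(aq) + 2 OH⁻(aq)
Let s be the solubility of Cd(OH)₂ here. The common ion gives [OH⁻] ≈ 4.4×10⁻² mol/L, and [Cd²⁺] = s.
Ksp = [Cd²⁺][OH⁻]^2 = s(4.4×10⁻²)^2
s = 9.2×10⁻¹⁵ / (4.4×10⁻²)^2 = 4.8×10⁻¹²
s = 4.8×10⁻¹² mol/L

4.8×10⁻¹² M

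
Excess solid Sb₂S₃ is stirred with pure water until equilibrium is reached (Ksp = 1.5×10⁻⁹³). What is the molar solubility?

Sb₂S₃(s) ⇌ 2 Sb³⁺(aq) + 3 S²⁻(aq)
Let s be the molar solubility. Then [Sb³⁺] = 2s and [S²⁻] = 3s.
Ksp = [Sb³⁺]^2[S²⁻]^3 = (2s)^2 · (3s)^3 = 108s^5
108s^5 = 1.5×10⁻⁹³  ⇒  s^5 = 1.4×10⁻⁹⁵
s = 1.1×10⁻¹⁹ mol L⁻¹

1.1×10⁻¹⁹ M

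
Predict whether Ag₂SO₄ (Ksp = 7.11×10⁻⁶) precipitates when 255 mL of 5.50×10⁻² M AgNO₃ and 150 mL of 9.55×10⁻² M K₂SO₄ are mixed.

The combined volume is 405 mL.
[Ag⁺] = (5.50×10⁻²)(255)/405 = 3.46×10⁻² M
[SO₄²⁻] = (9.55×10⁻²)(150)/405 = 3.54×10⁻² M
Q = [Ag⁺]^2[SO₄²⁻] = 4.24×10⁻⁵
Because Q > Ksp (4.24×10⁻⁵ vs 7.11×10⁻⁶), a precipitate of Ag₂SO₄ forms.

Yes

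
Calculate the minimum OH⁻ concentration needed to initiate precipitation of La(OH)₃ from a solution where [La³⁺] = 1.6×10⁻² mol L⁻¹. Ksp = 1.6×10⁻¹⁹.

2.2×10⁻⁶ M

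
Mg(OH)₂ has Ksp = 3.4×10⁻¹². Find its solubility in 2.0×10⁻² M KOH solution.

Mg(OH)₂(s) ⇌ Mg²⁺(aq) + 2 OH⁻(aq)
The solution already contains OH⁻ at 2.0×10⁻² M. Let s be the molar solubility of Mg(OH)₂.
[OH⁻] ≈ 2.0×10⁻² M (common ion dominates); [Mg²⁺] = s.
Ksp = [Mg²⁺][OH⁻]^2 = s(2.0×10⁻²)^2
s = 3.4×10⁻¹² / (2.0×10⁻²)^2 = 8.5×10⁻⁹
s = 8.5×10⁻⁹ M

8.5×10⁻⁹ M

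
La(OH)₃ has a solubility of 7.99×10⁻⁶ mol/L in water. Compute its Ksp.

La(OH)₃(s) ⇌ La³⁺(aq) + 3 OH⁻(aq)
Call the molar solubility s, so that [La³⁺] = s and [OH⁻] = 3s.
Ksp = [La³⁺][OH⁻]^3 = s · (3s)^3 = 27s^4
Ksp = 27 × (7.99×10⁻⁶)^4 = 1.10×10⁻¹⁹

Ksp = 1.10×10⁻¹⁹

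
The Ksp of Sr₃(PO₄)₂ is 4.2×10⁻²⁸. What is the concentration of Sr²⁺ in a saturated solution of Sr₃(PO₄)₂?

3.9×10⁻⁶ M

Sr₃(PO₄)₂(s) ⇌ 3 Sr²⁺(aq) + 2 PO₄³⁻(aq)
Let s be the molar solubility. Then [Sr²⁺] = 3s and [PO₄³⁻] = 2s.
Ksp = [Sr²⁺]^3[PO₄³⁻]^2 = (3s)^3 · (2s)^2 = 108s^5 = 4.2×10⁻²⁸
s = 1.3×10⁻⁶ mol/L
[Sr²⁺] = 3s = 3.9×10⁻⁶ mol/L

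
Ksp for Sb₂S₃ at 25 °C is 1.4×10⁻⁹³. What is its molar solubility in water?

1.1×10⁻¹⁹ M

Sb₂S₃(s) ⇌ 2 Sb³⁺(aq) + 3 S²⁻(aq)
If s mol/L of Sb₂S₃ dissolves, [Sb³⁺] = 2s and [S²⁻] = 3s.
Ksp = [Sb³⁺]^2[S²⁻]^3 = (2s)^2 · (3s)^3 = 108s^5
108s^5 = 1.4×10⁻⁹³  ⇒  s^5 = 1.3×10⁻⁹⁵
Taking the 5th root, s = 1.1×10⁻¹⁹ mol L⁻¹.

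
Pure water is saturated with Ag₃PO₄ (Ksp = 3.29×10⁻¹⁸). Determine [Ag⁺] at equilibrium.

5.61×10⁻⁵ M

Ag₃PO₄(s) ⇌ 3 Ag⁺(aq) + PO₄³⁻(aq)
With molar solubility s: [Ag⁺] = 3s, [PO₄³⁻] = s.
Ksp = [Ag⁺]^3[PO₄³⁻] = (3s)^3 · s = 27s^4 = 3.29×10⁻¹⁸
s = 1.87×10⁻⁵ mol/L
[Ag⁺] = 3s = 5.61×10⁻⁵ mol/L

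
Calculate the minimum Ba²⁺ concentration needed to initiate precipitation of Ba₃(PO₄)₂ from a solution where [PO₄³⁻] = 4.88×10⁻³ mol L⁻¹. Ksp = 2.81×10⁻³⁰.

Precipitation begins when Q = Ksp.
Ba₃(PO₄)₂(s) ⇌ 3 Ba²⁺(aq) + 2 PO₄³⁻(aq)
Ksp = [Ba²⁺]^3[PO₄³⁻]^2 = [Ba²⁺]^3(4.88×10⁻³)^2
[Ba²⁺]^3 = 2.81×10⁻³⁰ / (4.88×10⁻³)^2 = 1.18×10⁻²⁵
[Ba²⁺] = 4.90×10⁻⁹ mol L⁻¹

4.90×10⁻⁹ M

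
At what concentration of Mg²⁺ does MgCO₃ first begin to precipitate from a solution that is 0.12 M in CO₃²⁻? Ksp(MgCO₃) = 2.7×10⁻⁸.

A salt starts to precipitate once the ion product Q reaches its Ksp.
MgCO₃(s) ⇌ Mg²⁺(aq) + CO₃²⁻(aq)
Ksp = [Mg²⁺][CO₃²⁻] = [Mg²⁺](0.12)
[Mg²⁺] = 2.7×10⁻⁸ / (0.12) = 2.3×10⁻⁷
[Mg²⁺] = 2.3×10⁻⁷ M

2.3×10⁻⁷ M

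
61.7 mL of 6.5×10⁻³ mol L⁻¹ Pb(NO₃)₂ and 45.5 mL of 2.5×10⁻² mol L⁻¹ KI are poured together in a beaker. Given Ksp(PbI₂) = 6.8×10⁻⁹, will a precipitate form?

After mixing, V = 61.7 mL + 45.5 mL = 107.2 mL.
[Pb²⁺] = (6.5×10⁻³)(61.7)/107.2 = 3.7×10⁻³ mol L⁻¹
[I⁻] = (2.5×10⁻²)(45.5)/107.2 = 1.1×10⁻² mol L⁻¹
Q = [Pb²⁺][I⁻]^2 = 4.2×10⁻⁷
Q = 4.2×10⁻⁷ > Ksp = 6.8×10⁻⁹, so the solution is supersaturated and PbI₂ precipitates.

Yes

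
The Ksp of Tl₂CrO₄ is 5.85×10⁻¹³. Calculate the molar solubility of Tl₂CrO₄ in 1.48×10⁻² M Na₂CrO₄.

3.14×10⁻⁶ M

Tl₂CrO₄(s) ⇌ 2 Tl⁺(aq) + CrO₄²⁻(aq)
The solution already contains CrO₄²⁻ at 1.48×10⁻² M. Let s be the molar solubility of Tl₂CrO₄.
[CrO₄²⁻] ≈ 1.48×10⁻² M (common ion dominates); [Tl⁺] = 2s.
Ksp = [Tl⁺]^2[CrO₄²⁻] = (2s)^2(1.48×10⁻²)
(2s)^2 = 5.85×10⁻¹³ / (1.48×10⁻²) = 3.95×10⁻¹¹
s = 3.14×10⁻⁶ M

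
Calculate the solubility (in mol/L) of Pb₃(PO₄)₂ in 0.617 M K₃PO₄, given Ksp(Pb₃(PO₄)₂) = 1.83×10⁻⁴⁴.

1.21×10⁻¹⁵ M

Pb₃(PO₄)₂(s) ⇌ 3 Pb²⁺(aq) + 2 PO₄³⁻(aq)
The solution already contains PO₄³⁻ at 0.617 M. Let s be the molar solubility of Pb₃(PO₄)₂.
[PO₄³⁻] ≈ 0.617 M (common ion dominates); [Pb²⁺] = 3s.
Ksp = [Pb²⁺]^3[PO₄³⁻]^2 = (3s)^3(0.617)^2
(3s)^3 = 1.83×10⁻⁴⁴ / (0.617)^2 = 4.81×10⁻⁴⁴
s = 1.21×10⁻¹⁵ M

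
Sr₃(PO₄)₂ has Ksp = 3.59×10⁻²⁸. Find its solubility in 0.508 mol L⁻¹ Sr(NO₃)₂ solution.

2.62×10⁻¹⁴ M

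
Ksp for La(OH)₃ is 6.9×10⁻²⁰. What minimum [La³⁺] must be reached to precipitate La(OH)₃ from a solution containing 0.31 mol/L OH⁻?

2.3×10⁻¹⁸ M

Each salt precipitates once Q = Ksp for that salt.
La(OH)₃(s) ⇌ La³⁺(aq) + 3 OH⁻(aq)
Ksp = [La³⁺][OH⁻]^3 = [La³⁺](0.31)^3
[La³⁺] = 6.9×10⁻²⁰ / (0.31)^3 = 2.3×10⁻¹⁸
[La³⁺] = 2.3×10⁻¹⁸ mol/L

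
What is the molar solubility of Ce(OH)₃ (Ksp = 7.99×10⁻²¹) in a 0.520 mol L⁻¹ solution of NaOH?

5.68×10⁻²⁰ M

Ce(OH)₃(s) ⇌ Ce³⁺(aq) + 3 OH⁻(aq)
With OH⁻ already at 0.520 mol L⁻¹ and s small, take [OH⁻] ≈ 0.520 mol L⁻¹ and [Ce³⁺] = s.
Ksp = [Ce³⁺][OH⁻]^3 = s(0.520)^3
s = 7.99×10⁻²¹ / (0.520)^3 = 5.68×10⁻²⁰
s = 5.68×10⁻²⁰ mol L⁻¹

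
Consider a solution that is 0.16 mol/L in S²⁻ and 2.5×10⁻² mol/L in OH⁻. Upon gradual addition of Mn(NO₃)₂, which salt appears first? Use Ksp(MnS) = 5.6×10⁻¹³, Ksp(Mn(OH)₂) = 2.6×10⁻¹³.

Precipitation begins when Q = Ksp.
For MnS: [Mn²⁺] = (Ksp/[S²⁻]) = 3.5×10⁻¹² mol/L
For Mn(OH)₂: [Mn²⁺] = (Ksp/[OH⁻]^2) = 4.2×10⁻¹⁰ mol/L
Since MnS needs less Mn²⁺ to reach saturation, it precipitates first.

MnS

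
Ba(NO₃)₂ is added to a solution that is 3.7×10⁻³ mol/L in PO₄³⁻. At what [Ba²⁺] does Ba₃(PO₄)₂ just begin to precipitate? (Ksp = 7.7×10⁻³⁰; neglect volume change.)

8.3×10⁻⁹ M

Precipitation begins when Q = Ksp.
Ba₃(PO₄)₂(s) ⇌ 3 Ba²⁺(aq) + 2 PO₄³⁻(aq)
Ksp = [Ba²⁺]^3[PO₄³⁻]^2 = [Ba²⁺]^3(3.7×10⁻³)^2
[Ba²⁺]^3 = 7.7×10⁻³⁰ / (3.7×10⁻³)^2 = 5.6×10⁻²⁵
[Ba²⁺] = 8.3×10⁻⁹ mol/L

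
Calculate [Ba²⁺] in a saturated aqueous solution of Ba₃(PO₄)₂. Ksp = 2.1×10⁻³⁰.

Ba₃(PO₄)₂(s) ⇌ 3 Ba²⁺(aq) + 2 PO₄³⁻(aq)
Let s be the molar solubility. Then [Ba²⁺] = 3s and [PO₄³⁻] = 2s.
Ksp = [Ba²⁺]^3[PO₄³⁻]^2 = (3s)^3 · (2s)^2 = 108s^5 = 2.1×10⁻³⁰
s = 4.5×10⁻⁷ M
[Ba²⁺] = 3s = 1.4×10⁻⁶ M

1.4×10⁻⁶ M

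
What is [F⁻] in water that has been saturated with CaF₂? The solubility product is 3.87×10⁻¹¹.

4.26×10⁻⁴ M

CaF₂(s) ⇌ Ca²⁺(aq) + 2 F⁻(aq)
Call the molar solubility s, so that [Ca²⁺] = s and [F⁻] = 2s.
Ksp = [Ca²⁺][F⁻]^2 = s · (2s)^2 = 4s^3 = 3.87×10⁻¹¹
s = 2.13×10⁻⁴ mol L⁻¹
[F⁻] = 2s = 4.26×10⁻⁴ mol L⁻¹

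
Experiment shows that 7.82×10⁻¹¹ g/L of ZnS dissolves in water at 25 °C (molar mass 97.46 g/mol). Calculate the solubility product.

s = (7.82×10⁻¹¹ g L⁻¹)/(97.46 g mol⁻¹) = 8.0238×10⁻¹³ M
ZnS(s) ⇌ Zn²⁺(aq) + S²⁻(aq)
Let s be the molar solubility. Then [Zn²⁺] = s and [S²⁻] = s.
Ksp = [Zn²⁺][S²⁻] = s · s = s^2
Ksp = (8.0238×10⁻¹³)^2 = 6.44×10⁻²⁵

Ksp = 6.44×10⁻²⁵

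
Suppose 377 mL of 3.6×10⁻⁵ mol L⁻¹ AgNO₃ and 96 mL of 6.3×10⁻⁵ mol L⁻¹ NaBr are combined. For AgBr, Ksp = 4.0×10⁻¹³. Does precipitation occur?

Yes

Total volume after mixing = 377 + 96 = 473 mL.
[Ag⁺] = (3.6×10⁻⁵)(377)/473 = 2.9×10⁻⁵ mol L⁻¹
[Br⁻] = (6.3×10⁻⁵)(96)/473 = 1.3×10⁻⁵ mol L⁻¹
Q = [Ag⁺][Br⁻] = 3.7×10⁻¹⁰
Because Q > Ksp (3.7×10⁻¹⁰ vs 4.0×10⁻¹³), a precipitate of AgBr forms.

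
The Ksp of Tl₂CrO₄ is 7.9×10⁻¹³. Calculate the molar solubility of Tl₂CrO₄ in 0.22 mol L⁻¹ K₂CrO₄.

9.5×10⁻⁷ M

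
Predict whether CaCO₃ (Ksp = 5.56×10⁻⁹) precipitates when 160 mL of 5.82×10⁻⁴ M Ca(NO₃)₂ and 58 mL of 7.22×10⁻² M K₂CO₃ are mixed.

After mixing, V = 160 mL + 58 mL = 218 mL.
[Ca²⁺] = (5.82×10⁻⁴)(160)/218 = 4.27×10⁻⁴ M
[CO₃²⁻] = (7.22×10⁻²)(58)/218 = 1.92×10⁻² M
Q = [Ca²⁺][CO₃²⁻] = 8.21×10⁻⁶
Since Q (8.21×10⁻⁶) exceeds Ksp (5.56×10⁻⁹), CaCO₃ will precipitate.

Yes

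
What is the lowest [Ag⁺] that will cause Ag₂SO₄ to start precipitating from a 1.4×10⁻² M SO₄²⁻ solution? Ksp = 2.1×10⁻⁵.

3.9×10⁻² M

Each salt precipitates once Q = Ksp for that salt.
Ag₂SO₄(s) ⇌ 2 Ag⁺(aq) + SO₄²⁻(aq)
Ksp = [Ag⁺]^2[SO₄²⁻] = [Ag⁺]^2(1.4×10⁻²)
[Ag⁺]^2 = 2.1×10⁻⁵ / (1.4×10⁻²) = 1.5×10⁻³
[Ag⁺] = 3.9×10⁻² M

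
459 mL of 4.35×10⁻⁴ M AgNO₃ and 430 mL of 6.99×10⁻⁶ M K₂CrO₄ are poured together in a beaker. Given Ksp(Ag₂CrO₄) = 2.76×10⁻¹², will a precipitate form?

No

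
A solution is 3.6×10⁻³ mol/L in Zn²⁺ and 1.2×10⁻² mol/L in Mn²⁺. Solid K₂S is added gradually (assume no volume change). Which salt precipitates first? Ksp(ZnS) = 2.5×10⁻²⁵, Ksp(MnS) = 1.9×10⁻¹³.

ZnS

Precipitation begins when Q = Ksp.
For ZnS: [S²⁻] = (Ksp/[Zn²⁺]) = 6.9×10⁻²³ mol/L
For MnS: [S²⁻] = (Ksp/[Mn²⁺]) = 1.6×10⁻¹¹ mol/L
Since ZnS needs less S²⁻ to reach saturation, it precipitates first.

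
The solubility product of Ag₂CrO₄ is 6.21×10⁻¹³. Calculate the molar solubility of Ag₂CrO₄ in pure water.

Ag₂CrO₄(s) ⇌ 2 Ag⁺(aq) + CrO₄²⁻(aq)
With molar solubility s: [Ag⁺] = 2s, [CrO₄²⁻] = s.
Ksp = [Ag⁺]^2[CrO₄²⁻] = (2s)^2 · s = 4s^3
4s^3 = 6.21×10⁻¹³  ⇒  s^3 = 1.55×10⁻¹³
Taking the 3rd root, s = 5.37×10⁻⁵ mol L⁻¹.

5.37×10⁻⁵ M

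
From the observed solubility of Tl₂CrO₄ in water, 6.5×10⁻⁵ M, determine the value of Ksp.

Tl₂CrO₄(s) ⇌ 2 Tl⁺(aq) + CrO₄²⁻(aq)
Let s be the molar solubility. Then [Tl⁺] = 2s and [CrO₄²⁻] = s.
Ksp = [Tl⁺]^2[CrO₄²⁻] = (2s)^2 · s = 4s^3
Ksp = 4 × (6.5×10⁻⁵)^3 = 1.1×10⁻¹²

Ksp = 1.1×10⁻¹²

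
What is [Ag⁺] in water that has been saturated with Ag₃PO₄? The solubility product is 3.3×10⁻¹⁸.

Ag₃PO₄(s) ⇌ 3 Ag⁺(aq) + PO₄³⁻(aq)
With molar solubility s: [Ag⁺] = 3s, [PO₄³⁻] = s.
Ksp = [Ag⁺]^3[PO₄³⁻] = (3s)^3 · s = 27s^4 = 3.3×10⁻¹⁸
s = 1.9×10⁻⁵ mol/L
[Ag⁺] = 3s = 5.6×10⁻⁵ mol/L

5.6×10⁻⁵ M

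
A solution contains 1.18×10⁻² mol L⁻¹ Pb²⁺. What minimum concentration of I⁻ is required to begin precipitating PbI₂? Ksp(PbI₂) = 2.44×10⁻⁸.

1.44×10⁻³ M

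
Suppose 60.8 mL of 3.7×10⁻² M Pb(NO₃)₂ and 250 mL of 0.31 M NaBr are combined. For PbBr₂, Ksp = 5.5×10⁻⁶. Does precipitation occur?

Yes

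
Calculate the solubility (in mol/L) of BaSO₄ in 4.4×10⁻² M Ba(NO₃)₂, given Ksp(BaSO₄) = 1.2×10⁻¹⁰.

BaSO₄(s) ⇌ Ba²⁺(aq) + SO₄²⁻(aq)
With Ba²⁺ already at 4.4×10⁻² M and s small, take [Ba²⁺] ≈ 4.4×10⁻² M and [SO₄²⁻] = s.
Ksp = [Ba²⁺][SO₄²⁻] = (4.4×10⁻²)s
s = 1.2×10⁻¹⁰ / (4.4×10⁻²) = 2.7×10⁻⁹
s = 2.7×10⁻⁹ M

2.7×10⁻⁹ M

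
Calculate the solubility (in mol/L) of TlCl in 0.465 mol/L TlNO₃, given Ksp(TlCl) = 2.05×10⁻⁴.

4.41×10⁻⁴ M

TlCl(s) ⇌ Tl⁺(aq) + Cl⁻(aq)
Tl⁺ is already present at 0.465 mol/L. If s mol/L of TlCl dissolves, [Cl⁻] = s while [Tl⁺] ≈ 0.465 mol/L.
Ksp = [Tl⁺][Cl⁻] = (0.465)s
s = 2.05×10⁻⁴ / (0.465) = 4.41×10⁻⁴
s = 4.41×10⁻⁴ mol/L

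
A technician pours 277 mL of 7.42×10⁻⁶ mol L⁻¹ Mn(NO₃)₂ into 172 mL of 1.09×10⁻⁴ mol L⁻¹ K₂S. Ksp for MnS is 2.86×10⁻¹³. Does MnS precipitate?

The combined volume is 449 mL.
[Mn²⁺] = (7.42×10⁻⁶)(277)/449 = 4.58×10⁻⁶ mol L⁻¹
[S²⁻] = (1.09×10⁻⁴)(172)/449 = 4.18×10⁻⁵ mol L⁻¹
Q = [Mn²⁺][S²⁻] = 1.91×10⁻¹⁰
Since Q (1.91×10⁻¹⁰) exceeds Ksp (2.86×10⁻¹³), MnS will precipitate.

Yes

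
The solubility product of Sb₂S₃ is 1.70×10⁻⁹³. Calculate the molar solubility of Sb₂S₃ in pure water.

Sb₂S₃(s) ⇌ 2 Sb³⁺(aq) + 3 S²⁻(aq)
Let s be the molar solubility. Then [Sb³⁺] = 2s and [S²⁻] = 3s.
Ksp = [Sb³⁺]^2[S²⁻]^3 = (2s)^2 · (3s)^3 = 108s^5
108s^5 = 1.70×10⁻⁹³  ⇒  s^5 = 1.57×10⁻⁹⁵
s = 1.09×10⁻¹⁹ M

1.09×10⁻¹⁹ M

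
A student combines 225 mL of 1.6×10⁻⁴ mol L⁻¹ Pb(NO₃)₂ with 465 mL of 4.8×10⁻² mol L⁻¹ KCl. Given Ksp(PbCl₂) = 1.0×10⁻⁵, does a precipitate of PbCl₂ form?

The combined volume is 690 mL.
[Pb²⁺] = (1.6×10⁻⁴)(225)/690 = 5.2×10⁻⁵ mol L⁻¹
[Cl⁻] = (4.8×10⁻²)(465)/690 = 3.2×10⁻² mol L⁻¹
Q = [Pb²⁺][Cl⁻]^2 = 5.5×10⁻⁸
Since Q (5.5×10⁻⁸) is less than Ksp (1.0×10⁻⁵), no PbCl₂ precipitates.

No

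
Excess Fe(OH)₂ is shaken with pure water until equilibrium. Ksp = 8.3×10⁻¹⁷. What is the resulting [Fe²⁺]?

2.7×10⁻⁶ M

Fe(OH)₂(s) ⇌ Fe²⁺(aq) + 2 OH⁻(aq)
With molar solubility s: [Fe²⁺] = s, [OH⁻] = 2s.
Ksp = [Fe²⁺][OH⁻]^2 = s · (2s)^2 = 4s^3 = 8.3×10⁻¹⁷
s = 2.7×10⁻⁶ M
[Fe²⁺] = s = 2.7×10⁻⁶ M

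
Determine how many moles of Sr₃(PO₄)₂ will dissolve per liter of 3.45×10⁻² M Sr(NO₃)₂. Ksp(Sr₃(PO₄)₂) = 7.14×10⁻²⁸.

Sr₃(PO₄)₂(s) ⇌ 3 Sr²⁺(aq) + 2 PO₄³⁻(aq)
The solution already contains Sr²⁺ at 3.45×10⁻² M. Let s be the molar solubility of Sr₃(PO₄)₂.
[Sr²⁺] ≈ 3.45×10⁻² M (common ion dominates); [PO₄³⁻] = 2s.
Ksp = [Sr²⁺]^3[PO₄³⁻]^2 = (3.45×10⁻²)^3(2s)^2
(2s)^2 = 7.14×10⁻²⁸ / (3.45×10⁻²)^3 = 1.74×10⁻²³
s = 2.08×10⁻¹² M

2.08×10⁻¹² M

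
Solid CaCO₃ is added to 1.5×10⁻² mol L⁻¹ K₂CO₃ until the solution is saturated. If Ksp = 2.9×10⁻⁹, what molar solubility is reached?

CaCO₃(s) ⇌ Ca²⁺(aq) + CO₃²⁻(aq)
Let s be the solubility of CaCO₃ here. The common ion gives [CO₃²⁻] ≈ 1.5×10⁻² mol L⁻¹, and [Ca²⁺] = s.
Ksp = [Ca²⁺][CO₃²⁻] = s(1.5×10⁻²)
s = 2.9×10⁻⁹ / (1.5×10⁻²) = 1.9×10⁻⁷
s = 1.9×10⁻⁷ mol L⁻¹

1.9×10⁻⁷ M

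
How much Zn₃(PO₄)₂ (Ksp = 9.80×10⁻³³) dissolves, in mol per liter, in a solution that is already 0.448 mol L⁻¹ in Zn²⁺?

1.65×10⁻¹⁶ M

Zn₃(PO₄)₂(s) ⇌ 3 Zn²⁺(aq) + 2 PO₄³⁻(aq)
Let s be the solubility of Zn₃(PO₄)₂ here. The common ion gives [Zn²⁺] ≈ 0.448 mol L⁻¹, and [PO₄³⁻] = 2s.
Ksp = [Zn²⁺]^3[PO₄³⁻]^2 = (0.448)^3(2s)^2
(2s)^2 = 9.80×10⁻³³ / (0.448)^3 = 1.09×10⁻³¹
s = 1.65×10⁻¹⁶ mol L⁻¹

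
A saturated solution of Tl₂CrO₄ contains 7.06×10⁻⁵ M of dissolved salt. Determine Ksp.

Tl₂CrO₄(s) ⇌ 2 Tl⁺(aq) + CrO₄²⁻(aq)
Let s be the molar solubility. Then [Tl⁺] = 2s and [CrO₄²⁻] = s.
Ksp = [Tl⁺]^2[CrO₄²⁻] = (2s)^2 · s = 4s^3
Ksp = 4 × (7.06×10⁻⁵)^3 = 1.41×10⁻¹²

Ksp = 1.41×10⁻¹²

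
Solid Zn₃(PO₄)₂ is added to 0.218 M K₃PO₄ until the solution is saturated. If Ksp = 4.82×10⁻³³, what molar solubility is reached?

Zn₃(PO₄)₂(s) ⇌ 3 Zn²⁺(aq) + 2 PO₄³⁻(aq)
The solution already contains PO₄³⁻ at 0.218 M. Let s be the molar solubility of Zn₃(PO₄)₂.
[PO₄³⁻] ≈ 0.218 M (common ion dominates); [Zn²⁺] = 3s.
Ksp = [Zn²⁺]^3[PO₄³⁻]^2 = (3s)^3(0.218)^2
(3s)^3 = 4.82×10⁻³³ / (0.218)^2 = 1.01×10⁻³¹
s = 1.55×10⁻¹¹ M

1.55×10⁻¹¹ M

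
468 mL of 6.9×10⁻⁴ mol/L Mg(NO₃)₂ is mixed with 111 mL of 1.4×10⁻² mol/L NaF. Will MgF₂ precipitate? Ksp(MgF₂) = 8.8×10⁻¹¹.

Total volume after mixing = 468 + 111 = 579 mL.
[Mg²⁺] = (6.9×10⁻⁴)(468)/579 = 5.6×10⁻⁴ mol/L
[F⁻] = (1.4×10⁻²)(111)/579 = 2.7×10⁻³ mol/L
Q = [Mg²⁺][F⁻]^2 = 4.0×10⁻⁹
Because Q > Ksp (4.0×10⁻⁹ vs 8.8×10⁻¹¹), a precipitate of MgF₂ forms.

Yes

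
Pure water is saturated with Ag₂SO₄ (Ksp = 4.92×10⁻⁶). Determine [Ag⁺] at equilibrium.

2.14×10⁻² M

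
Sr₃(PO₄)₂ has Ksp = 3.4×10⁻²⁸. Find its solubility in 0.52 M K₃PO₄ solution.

3.6×10⁻¹⁰ M

Sr₃(PO₄)₂(s) ⇌ 3 Sr²⁺(aq) + 2 PO₄³⁻(aq)
With PO₄³⁻ already at 0.52 M and s small, take [PO₄³⁻] ≈ 0.52 M and [Sr²⁺] = 3s.
Ksp = [Sr²⁺]^3[PO₄³⁻]^2 = (3s)^3(0.52)^2
(3s)^3 = 3.4×10⁻²⁸ / (0.52)^2 = 1.3×10⁻²⁷
s = 3.6×10⁻¹⁰ M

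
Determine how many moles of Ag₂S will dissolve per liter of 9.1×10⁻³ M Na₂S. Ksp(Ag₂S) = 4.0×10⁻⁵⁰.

1.0×10⁻²⁴ M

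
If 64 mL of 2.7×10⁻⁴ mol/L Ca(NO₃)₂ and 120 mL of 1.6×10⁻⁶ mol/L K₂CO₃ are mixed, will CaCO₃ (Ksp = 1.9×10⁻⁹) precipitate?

No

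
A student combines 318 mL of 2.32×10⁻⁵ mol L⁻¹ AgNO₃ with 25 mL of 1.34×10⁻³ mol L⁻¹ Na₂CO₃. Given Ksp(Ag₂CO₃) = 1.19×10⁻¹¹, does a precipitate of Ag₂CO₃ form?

No

After mixing, V = 318 mL + 25 mL = 343 mL.
[Ag⁺] = (2.32×10⁻⁵)(318)/343 = 2.15×10⁻⁵ mol L⁻¹
[CO₃²⁻] = (1.34×10⁻³)(25)/343 = 9.77×10⁻⁵ mol L⁻¹
Q = [Ag⁺]^2[CO₃²⁻] = 4.52×10⁻¹⁴
Q < Ksp (4.52×10⁻¹⁴ vs 1.19×10⁻¹¹); the solution remains unsaturated and no precipitate forms.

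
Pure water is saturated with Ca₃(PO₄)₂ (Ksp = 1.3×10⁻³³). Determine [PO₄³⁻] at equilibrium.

Ca₃(PO₄)₂(s) ⇌ 3 Ca²⁺(aq) + 2 PO₄³⁻(aq)
If s mol/L of Ca₃(PO₄)₂ dissolves, [Ca²⁺] = 3s and [PO₄³⁻] = 2s.
Ksp = [Ca²⁺]^3[PO₄³⁻]^2 = (3s)^3 · (2s)^2 = 108s^5 = 1.3×10⁻³³
s = 1.0×10⁻⁷ mol L⁻¹
[PO₄³⁻] = 2s = 2.1×10⁻⁷ mol L⁻¹

2.1×10⁻⁷ M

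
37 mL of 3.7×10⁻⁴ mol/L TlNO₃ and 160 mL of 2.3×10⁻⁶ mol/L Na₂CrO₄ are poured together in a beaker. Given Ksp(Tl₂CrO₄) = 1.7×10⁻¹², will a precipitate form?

No

Total volume after mixing = 37 + 160 = 197 mL.
[Tl⁺] = (3.7×10⁻⁴)(37)/197 = 6.9×10⁻⁵ mol/L
[CrO₄²⁻] = (2.3×10⁻⁶)(160)/197 = 1.9×10⁻⁶ mol/L
Q = [Tl⁺]^2[CrO₄²⁻] = 9.0×10⁻¹⁵
Since Q (9.0×10⁻¹⁵) is less than Ksp (1.7×10⁻¹²), no Tl₂CrO₄ precipitates.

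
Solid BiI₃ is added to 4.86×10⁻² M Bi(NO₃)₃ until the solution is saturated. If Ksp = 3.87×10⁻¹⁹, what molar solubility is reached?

6.66×10⁻⁷ M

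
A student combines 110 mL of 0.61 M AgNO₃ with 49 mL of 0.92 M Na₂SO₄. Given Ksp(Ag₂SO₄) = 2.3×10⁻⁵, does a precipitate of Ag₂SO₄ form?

After mixing, V = 110 mL + 49 mL = 159 mL.
[Ag⁺] = (0.61)(110)/159 = 0.42 M
[SO₄²⁻] = (0.92)(49)/159 = 0.28 M
Q = [Ag⁺]^2[SO₄²⁻] = 5.0×10⁻²
Because Q > Ksp (5.0×10⁻² vs 2.3×10⁻⁵), a precipitate of Ag₂SO₄ forms.

Yes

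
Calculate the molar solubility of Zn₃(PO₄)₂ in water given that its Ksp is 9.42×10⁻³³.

1.54×10⁻⁷ M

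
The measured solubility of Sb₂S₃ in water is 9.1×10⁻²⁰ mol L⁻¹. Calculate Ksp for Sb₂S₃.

Ksp = 6.7×10⁻⁹⁴

Sb₂S₃(s) ⇌ 2 Sb³⁺(aq) + 3 S²⁻(aq)
For each mole of Sb₂S₃ that dissolves per liter, [Sb³⁺] = 2s and [S²⁻] = 3s; let s denote this solubility.
Ksp = [Sb³⁺]^2[S²⁻]^3 = (2s)^2 · (3s)^3 = 108s^5
Ksp = 108 × (9.1×10⁻²⁰)^5 = 6.7×10⁻⁹⁴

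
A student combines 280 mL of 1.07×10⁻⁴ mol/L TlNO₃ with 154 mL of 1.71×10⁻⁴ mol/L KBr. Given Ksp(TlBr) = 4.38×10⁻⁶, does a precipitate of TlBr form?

The combined volume is 434 mL.
[Tl⁺] = (1.07×10⁻⁴)(280)/434 = 6.90×10⁻⁵ mol/L
[Br⁻] = (1.71×10⁻⁴)(154)/434 = 6.07×10⁻⁵ mol/L
Q = [Tl⁺][Br⁻] = 4.19×10⁻⁹
Q < Ksp (4.19×10⁻⁹ vs 4.38×10⁻⁶); the solution remains unsaturated and no precipitate forms.

No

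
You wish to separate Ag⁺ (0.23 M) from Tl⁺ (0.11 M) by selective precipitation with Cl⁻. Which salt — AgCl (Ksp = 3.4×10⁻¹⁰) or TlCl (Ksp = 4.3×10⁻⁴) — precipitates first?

AgCl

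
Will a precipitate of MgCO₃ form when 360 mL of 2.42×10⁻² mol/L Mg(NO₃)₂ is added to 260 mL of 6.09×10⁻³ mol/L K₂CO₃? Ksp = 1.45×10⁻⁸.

Yes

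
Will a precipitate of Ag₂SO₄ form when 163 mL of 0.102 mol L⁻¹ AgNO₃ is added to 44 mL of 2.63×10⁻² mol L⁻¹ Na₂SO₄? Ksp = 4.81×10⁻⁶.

Yes

The combined volume is 207 mL.
[Ag⁺] = (0.102)(163)/207 = 8.03×10⁻² mol L⁻¹
[SO₄²⁻] = (2.63×10⁻²)(44)/207 = 5.59×10⁻³ mol L⁻¹
Q = [Ag⁺]^2[SO₄²⁻] = 3.61×10⁻⁵
Since Q (3.61×10⁻⁵) exceeds Ksp (4.81×10⁻⁶), Ag₂SO₄ will precipitate.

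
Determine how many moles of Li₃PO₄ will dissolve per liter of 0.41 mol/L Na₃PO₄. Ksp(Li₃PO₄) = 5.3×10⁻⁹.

7.8×10⁻⁴ M

Li₃PO₄(s) ⇌ 3 Li⁺(aq) + PO₄³⁻(aq)
With PO₄³⁻ already at 0.41 mol/L and s small, take [PO₄³⁻] ≈ 0.41 mol/L and [Li⁺] = 3s.
Ksp = [Li⁺]^3[PO₄³⁻] = (3s)^3(0.41)
(3s)^3 = 5.3×10⁻⁹ / (0.41) = 1.3×10⁻⁸
s = 7.8×10⁻⁴ mol/L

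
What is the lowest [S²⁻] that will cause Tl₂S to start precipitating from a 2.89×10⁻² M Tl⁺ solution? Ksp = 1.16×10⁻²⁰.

Precipitation begins when Q = Ksp.
Tl₂S(s) ⇌ 2 Tl⁺(aq) + S²⁻(aq)
Ksp = [Tl⁺]^2[S²⁻] = [S²⁻](2.89×10⁻²)^2
[S²⁻] = 1.16×10⁻²⁰ / (2.89×10⁻²)^2 = 1.39×10⁻¹⁷
[S²⁻] = 1.39×10⁻¹⁷ M

1.39×10⁻¹⁷ M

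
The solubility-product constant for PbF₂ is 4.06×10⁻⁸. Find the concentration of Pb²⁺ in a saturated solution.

2.17×10⁻³ M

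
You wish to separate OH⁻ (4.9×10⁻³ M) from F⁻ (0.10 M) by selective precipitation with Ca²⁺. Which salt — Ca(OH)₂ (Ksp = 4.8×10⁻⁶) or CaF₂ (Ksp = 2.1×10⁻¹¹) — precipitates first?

CaF₂

Each salt precipitates once Q = Ksp for that salt.
For Ca(OH)₂: [Ca²⁺] = (Ksp/[OH⁻]^2) = 0.20 M
For CaF₂: [Ca²⁺] = (Ksp/[F⁻]^2) = 2.1×10⁻⁹ M
Since CaF₂ needs less Ca²⁺ to reach saturation, it precipitates first.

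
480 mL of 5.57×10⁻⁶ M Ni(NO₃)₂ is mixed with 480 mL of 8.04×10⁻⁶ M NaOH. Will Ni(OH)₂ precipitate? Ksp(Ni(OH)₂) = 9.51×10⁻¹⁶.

Total volume after mixing = 480 + 480 = 960 mL.
[Ni²⁺] = (5.57×10⁻⁶)(480)/960 = 2.79×10⁻⁶ M
[OH⁻] = (8.04×10⁻⁶)(480)/960 = 4.02×10⁻⁶ M
Q = [Ni²⁺][OH⁻]^2 = 4.50×10⁻¹⁷
Q = 4.50×10⁻¹⁷ < Ksp = 9.51×10⁻¹⁶, so the solution is unsaturated and no precipitate forms.

No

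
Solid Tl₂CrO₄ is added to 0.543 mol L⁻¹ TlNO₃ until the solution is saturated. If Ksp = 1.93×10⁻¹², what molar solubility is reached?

6.55×10⁻¹² M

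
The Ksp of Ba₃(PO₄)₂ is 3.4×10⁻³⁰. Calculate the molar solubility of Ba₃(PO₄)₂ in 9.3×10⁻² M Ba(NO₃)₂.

Ba₃(PO₄)₂(s) ⇌ 3 Ba²⁺(aq) + 2 PO₄³⁻(aq)
Let s be the solubility of Ba₃(PO₄)₂ here. The common ion gives [Ba²⁺] ≈ 9.3×10⁻² M, and [PO₄³⁻] = 2s.
Ksp = [Ba²⁺]^3[PO₄³⁻]^2 = (9.3×10⁻²)^3(2s)^2
(2s)^2 = 3.4×10⁻³⁰ / (9.3×10⁻²)^3 = 4.2×10⁻²⁷
s = 3.3×10⁻¹⁴ M

3.3×10⁻¹⁴ M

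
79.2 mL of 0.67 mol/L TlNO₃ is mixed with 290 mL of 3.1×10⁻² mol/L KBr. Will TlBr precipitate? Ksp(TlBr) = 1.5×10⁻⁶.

The combined volume is 369.2 mL.
[Tl⁺] = (0.67)(79.2)/369.2 = 0.14 mol/L
[Br⁻] = (3.1×10⁻²)(290)/369.2 = 2.4×10⁻² mol/L
Q = [Tl⁺][Br⁻] = 3.5×10⁻³
Since Q (3.5×10⁻³) exceeds Ksp (1.5×10⁻⁶), TlBr will precipitate.

Yes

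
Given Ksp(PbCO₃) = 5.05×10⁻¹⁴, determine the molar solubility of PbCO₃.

2.25×10⁻⁷ M

PbCO₃(s) ⇌ Pb²⁺(aq) + CO₃²⁻(aq)
Call the molar solubility s, so that [Pb²⁺] = s and [CO₃²⁻] = s.
Ksp = [Pb²⁺][CO₃²⁻] = s · s = s^2
s^2 = 5.05×10⁻¹⁴
Taking the 2nd root, s = 2.25×10⁻⁷ mol/L.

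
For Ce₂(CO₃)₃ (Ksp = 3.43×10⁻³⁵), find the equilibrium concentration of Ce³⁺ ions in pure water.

1.00×10⁻⁷ M

Ce₂(CO₃)₃(s) ⇌ 2 Ce³⁺(aq) + 3 CO₃²⁻(aq)
With molar solubility s: [Ce³⁺] = 2s, [CO₃²⁻] = 3s.
Ksp = [Ce³⁺]^2[CO₃²⁻]^3 = (2s)^2 · (3s)^3 = 108s^5 = 3.43×10⁻³⁵
s = 5.02×10⁻⁸ mol L⁻¹
[Ce³⁺] = 2s = 1.00×10⁻⁷ mol L⁻¹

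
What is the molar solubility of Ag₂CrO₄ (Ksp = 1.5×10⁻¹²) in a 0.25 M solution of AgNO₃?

Ag₂CrO₄(s) ⇌ 2 Ag⁺(aq) + CrO₄²⁻(aq)
Let s be the solubility of Ag₂CrO₄ here. The common ion gives [Ag⁺] ≈ 0.25 M, and [CrO₄²⁻] = s.
Ksp = [Ag⁺]^2[CrO₄²⁻] = (0.25)^2s
s = 1.5×10⁻¹² / (0.25)^2 = 2.4×10⁻¹¹
s = 2.4×10⁻¹¹ M

2.4×10⁻¹¹ M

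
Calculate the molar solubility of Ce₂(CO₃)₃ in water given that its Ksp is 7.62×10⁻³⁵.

Ce₂(CO₃)₃(s) ⇌ 2 Ce³⁺(aq) + 3 CO₃²⁻(aq)
With molar solubility s: [Ce³⁺] = 2s, [CO₃²⁻] = 3s.
Ksp = [Ce³⁺]^2[CO₃²⁻]^3 = (2s)^2 · (3s)^3 = 108s^5
108s^5 = 7.62×10⁻³⁵  ⇒  s^5 = 7.06×10⁻³⁷
s = 5.88×10⁻⁸ mol L⁻¹

5.88×10⁻⁸ M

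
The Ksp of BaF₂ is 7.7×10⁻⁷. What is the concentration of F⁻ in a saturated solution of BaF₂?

BaF₂(s) ⇌ Ba²⁺(aq) + 2 F⁻(aq)
For each mole of BaF₂ that dissolves per liter, [Ba²⁺] = s and [F⁻] = 2s; let s denote this solubility.
Ksp = [Ba²⁺][F⁻]^2 = s · (2s)^2 = 4s^3 = 7.7×10⁻⁷
s = 5.8×10⁻³ mol/L
[F⁻] = 2s = 1.2×10⁻² mol/L

1.2×10⁻² M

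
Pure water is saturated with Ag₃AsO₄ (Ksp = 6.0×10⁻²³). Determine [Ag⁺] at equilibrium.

3.7×10⁻⁶ M

Ag₃AsO₄(s) ⇌ 3 Ag⁺(aq) + AsO₄³⁻(aq)
For each mole of Ag₃AsO₄ that dissolves per liter, [Ag⁺] = 3s and [AsO₄³⁻] = s; let s denote this solubility.
Ksp = [Ag⁺]^3[AsO₄³⁻] = (3s)^3 · s = 27s^4 = 6.0×10⁻²³
s = 1.2×10⁻⁶ mol/L
[Ag⁺] = 3s = 3.7×10⁻⁶ mol/L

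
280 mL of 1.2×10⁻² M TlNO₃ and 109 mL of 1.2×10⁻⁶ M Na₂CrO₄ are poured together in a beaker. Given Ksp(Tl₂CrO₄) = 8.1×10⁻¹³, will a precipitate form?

After mixing, V = 280 mL + 109 mL = 389 mL.
[Tl⁺] = (1.2×10⁻²)(280)/389 = 8.6×10⁻³ M
[CrO₄²⁻] = (1.2×10⁻⁶)(109)/389 = 3.4×10⁻⁷ M
Q = [Tl⁺]^2[CrO₄²⁻] = 2.5×10⁻¹¹
Q = 2.5×10⁻¹¹ > Ksp = 8.1×10⁻¹³, so the solution is supersaturated and Tl₂CrO₄ precipitates.

Yes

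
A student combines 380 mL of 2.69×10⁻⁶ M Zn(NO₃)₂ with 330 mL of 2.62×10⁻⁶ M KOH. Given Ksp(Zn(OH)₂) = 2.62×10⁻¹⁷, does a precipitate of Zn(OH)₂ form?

No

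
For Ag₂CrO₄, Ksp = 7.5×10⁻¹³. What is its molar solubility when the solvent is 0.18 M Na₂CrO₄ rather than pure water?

Ag₂CrO₄(s) ⇌ 2 Ag⁺(aq) + CrO₄²⁻(aq)
The solution already contains CrO₄²⁻ at 0.18 M. Let s be the molar solubility of Ag₂CrO₄.
[CrO₄²⁻] ≈ 0.18 M (common ion dominates); [Ag⁺] = 2s.
Ksp = [Ag⁺]^2[CrO₄²⁻] = (2s)^2(0.18)
(2s)^2 = 7.5×10⁻¹³ / (0.18) = 4.2×10⁻¹²
s = 1.0×10⁻⁶ M

1.0×10⁻⁶ M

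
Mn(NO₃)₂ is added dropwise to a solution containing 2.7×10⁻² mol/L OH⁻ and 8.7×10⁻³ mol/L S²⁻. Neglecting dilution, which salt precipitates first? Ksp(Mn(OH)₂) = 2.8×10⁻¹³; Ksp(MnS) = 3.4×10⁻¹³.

The threshold for precipitation is Q = Ksp.
For Mn(OH)₂: [Mn²⁺] = (Ksp/[OH⁻]^2) = 3.8×10⁻¹⁰ mol/L
For MnS: [Mn²⁺] = (Ksp/[S²⁻]) = 3.9×10⁻¹¹ mol/L
Since MnS needs less Mn²⁺ to reach saturation, it precipitates first.

MnS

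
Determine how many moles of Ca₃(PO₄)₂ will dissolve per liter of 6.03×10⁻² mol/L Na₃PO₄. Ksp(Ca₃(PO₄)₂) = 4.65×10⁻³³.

Ca₃(PO₄)₂(s) ⇌ 3 Ca²⁺(aq) + 2 PO₄³⁻(aq)
The solution already contains PO₄³⁻ at 6.03×10⁻² mol/L. Let s be the molar solubility of Ca₃(PO₄)₂.
[PO₄³⁻] ≈ 6.03×10⁻² mol/L (common ion dominates); [Ca²⁺] = 3s.
Ksp = [Ca²⁺]^3[PO₄³⁻]^2 = (3s)^3(6.03×10⁻²)^2
(3s)^3 = 4.65×10⁻³³ / (6.03×10⁻²)^2 = 1.28×10⁻³⁰
s = 3.62×10⁻¹¹ mol/L

3.62×10⁻¹¹ M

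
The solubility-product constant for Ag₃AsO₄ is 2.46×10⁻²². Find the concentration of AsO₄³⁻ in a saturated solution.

1.74×10⁻⁶ M

Ag₃AsO₄(s) ⇌ 3 Ag⁺(aq) + AsO₄³⁻(aq)
Let s be the molar solubility. Then [Ag⁺] = 3s and [AsO₄³⁻] = s.
Ksp = [Ag⁺]^3[AsO₄³⁻] = (3s)^3 · s = 27s^4 = 2.46×10⁻²²
s = 1.74×10⁻⁶ mol/L
[AsO₄³⁻] = s = 1.74×10⁻⁶ mol/L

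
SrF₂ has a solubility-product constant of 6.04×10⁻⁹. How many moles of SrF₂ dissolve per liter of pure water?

1.15×10⁻³ M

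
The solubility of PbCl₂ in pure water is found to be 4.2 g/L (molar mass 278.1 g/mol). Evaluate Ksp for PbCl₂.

Ksp = 1.4×10⁻⁵

Molar solubility s = (4.2 g/L) / (278.1 g/mol) = 1.510×10⁻² mol/L
PbCl₂(s) ⇌ Pb²⁺(aq) + 2 Cl⁻(aq)
With molar solubility s: [Pb²⁺] = s, [Cl⁻] = 2s.
Ksp = [Pb²⁺][Cl⁻]^2 = s · (2s)^2 = 4s^3
Ksp = 4 × (1.510×10⁻²)^3 = 1.4×10⁻⁵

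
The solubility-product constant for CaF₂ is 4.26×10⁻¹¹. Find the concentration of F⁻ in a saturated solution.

CaF₂(s) ⇌ Ca²⁺(aq) + 2 F⁻(aq)
For each mole of CaF₂ that dissolves per liter, [Ca²⁺] = s and [F⁻] = 2s; let s denote this solubility.
Ksp = [Ca²⁺][F⁻]^2 = s · (2s)^2 = 4s^3 = 4.26×10⁻¹¹
s = 2.20×10⁻⁴ M
[F⁻] = 2s = 4.40×10⁻⁴ M

4.40×10⁻⁴ M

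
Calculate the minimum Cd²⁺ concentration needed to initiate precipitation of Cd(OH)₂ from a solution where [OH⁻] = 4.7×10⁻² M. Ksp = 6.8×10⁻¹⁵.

A salt starts to precipitate once the ion product Q reaches its Ksp.
Cd(OH)₂(s) ⇌ Cd²⁺(aq) + 2 OH⁻(aq)
Ksp = [Cd²⁺][OH⁻]^2 = [Cd²⁺](4.7×10⁻²)^2
[Cd²⁺] = 6.8×10⁻¹⁵ / (4.7×10⁻²)^2 = 3.1×10⁻¹²
[Cd²⁺] = 3.1×10⁻¹² M

3.1×10⁻¹² M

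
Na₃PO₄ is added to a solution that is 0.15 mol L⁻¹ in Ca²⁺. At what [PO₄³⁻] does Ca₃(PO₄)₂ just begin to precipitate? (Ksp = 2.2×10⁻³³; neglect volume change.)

A salt starts to precipitate once the ion product Q reaches its Ksp.
Ca₃(PO₄)₂(s) ⇌ 3 Ca²⁺(aq) + 2 PO₄³⁻(aq)
Ksp = [Ca²⁺]^3[PO₄³⁻]^2 = [PO₄³⁻]^2(0.15)^3
[PO₄³⁻]^2 = 2.2×10⁻³³ / (0.15)^3 = 6.5×10⁻³¹
[PO₄³⁻] = 8.1×10⁻¹⁶ mol L⁻¹

8.1×10⁻¹⁶ M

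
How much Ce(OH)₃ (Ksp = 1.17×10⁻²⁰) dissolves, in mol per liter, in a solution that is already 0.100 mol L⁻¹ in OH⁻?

1.17×10⁻¹⁷ M

Ce(OH)₃(s) ⇌ Ce³⁺(aq) + 3 OH⁻(aq)
OH⁻ is already present at 0.100 mol L⁻¹. If s mol/L of Ce(OH)₃ dissolves, [Ce³⁺] = s while [OH⁻] ≈ 0.100 mol L⁻¹.
Ksp = [Ce³⁺][OH⁻]^3 = s(0.100)^3
s = 1.17×10⁻²⁰ / (0.100)^3 = 1.17×10⁻¹⁷
s = 1.17×10⁻¹⁷ mol L⁻¹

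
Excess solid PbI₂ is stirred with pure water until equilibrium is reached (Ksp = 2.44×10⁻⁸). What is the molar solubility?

PbI₂(s) ⇌ Pb²⁺(aq) + 2 I⁻(aq)
For each mole of PbI₂ that dissolves per liter, [Pb²⁺] = s and [I⁻] = 2s; let s denote this solubility.
Ksp = [Pb²⁺][I⁻]^2 = s · (2s)^2 = 4s^3
4s^3 = 2.44×10⁻⁸  ⇒  s^3 = 6.10×10⁻⁹
s = (6.10×10⁻⁹)^(1/3) = 1.83×10⁻³ mol L⁻¹

1.83×10⁻³ M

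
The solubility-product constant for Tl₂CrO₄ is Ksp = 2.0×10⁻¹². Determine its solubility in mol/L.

Tl₂CrO₄(s) ⇌ 2 Tl⁺(aq) + CrO₄²⁻(aq)
For each mole of Tl₂CrO₄ that dissolves per liter, [Tl⁺] = 2s and [CrO₄²⁻] = s; let s denote this solubility.
Ksp = [Tl⁺]^2[CrO₄²⁻] = (2s)^2 · s = 4s^3
4s^3 = 2.0×10⁻¹²  ⇒  s^3 = 5.0×10⁻¹³
Taking the 3rd root, s = 7.9×10⁻⁵ mol/L.

7.9×10⁻⁵ M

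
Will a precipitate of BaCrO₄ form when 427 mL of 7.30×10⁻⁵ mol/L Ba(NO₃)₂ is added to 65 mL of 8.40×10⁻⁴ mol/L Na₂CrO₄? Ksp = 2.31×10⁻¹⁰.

Yes

Total volume after mixing = 427 + 65 = 492 mL.
[Ba²⁺] = (7.30×10⁻⁵)(427)/492 = 6.34×10⁻⁵ mol/L
[CrO₄²⁻] = (8.40×10⁻⁴)(65)/492 = 1.11×10⁻⁴ mol/L
Q = [Ba²⁺][CrO₄²⁻] = 7.03×10⁻⁹
Because Q > Ksp (7.03×10⁻⁹ vs 2.31×10⁻¹⁰), a precipitate of BaCrO₄ forms.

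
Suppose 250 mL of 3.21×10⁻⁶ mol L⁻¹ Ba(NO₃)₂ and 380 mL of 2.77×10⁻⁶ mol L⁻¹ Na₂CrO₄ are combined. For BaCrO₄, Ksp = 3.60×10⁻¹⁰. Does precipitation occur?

No

After mixing, V = 250 mL + 380 mL = 630 mL.
[Ba²⁺] = (3.21×10⁻⁶)(250)/630 = 1.27×10⁻⁶ mol L⁻¹
[CrO₄²⁻] = (2.77×10⁻⁶)(380)/630 = 1.67×10⁻⁶ mol L⁻¹
Q = [Ba²⁺][CrO₄²⁻] = 2.13×10⁻¹²
Since Q (2.13×10⁻¹²) is less than Ksp (3.60×10⁻¹⁰), no BaCrO₄ precipitates.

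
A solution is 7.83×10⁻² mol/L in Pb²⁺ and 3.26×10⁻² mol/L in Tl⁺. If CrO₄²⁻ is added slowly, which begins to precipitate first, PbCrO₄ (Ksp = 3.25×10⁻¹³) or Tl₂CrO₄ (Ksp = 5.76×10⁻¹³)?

A salt starts to precipitate once the ion product Q reaches its Ksp.
For PbCrO₄: [CrO₄²⁻] = (Ksp/[Pb²⁺]) = 4.15×10⁻¹² mol/L
For Tl₂CrO₄: [CrO₄²⁻] = (Ksp/[Tl⁺]^2) = 5.42×10⁻¹⁰ mol/L
Since PbCrO₄ needs less CrO₄²⁻ to reach saturation, it precipitates first.

PbCrO₄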